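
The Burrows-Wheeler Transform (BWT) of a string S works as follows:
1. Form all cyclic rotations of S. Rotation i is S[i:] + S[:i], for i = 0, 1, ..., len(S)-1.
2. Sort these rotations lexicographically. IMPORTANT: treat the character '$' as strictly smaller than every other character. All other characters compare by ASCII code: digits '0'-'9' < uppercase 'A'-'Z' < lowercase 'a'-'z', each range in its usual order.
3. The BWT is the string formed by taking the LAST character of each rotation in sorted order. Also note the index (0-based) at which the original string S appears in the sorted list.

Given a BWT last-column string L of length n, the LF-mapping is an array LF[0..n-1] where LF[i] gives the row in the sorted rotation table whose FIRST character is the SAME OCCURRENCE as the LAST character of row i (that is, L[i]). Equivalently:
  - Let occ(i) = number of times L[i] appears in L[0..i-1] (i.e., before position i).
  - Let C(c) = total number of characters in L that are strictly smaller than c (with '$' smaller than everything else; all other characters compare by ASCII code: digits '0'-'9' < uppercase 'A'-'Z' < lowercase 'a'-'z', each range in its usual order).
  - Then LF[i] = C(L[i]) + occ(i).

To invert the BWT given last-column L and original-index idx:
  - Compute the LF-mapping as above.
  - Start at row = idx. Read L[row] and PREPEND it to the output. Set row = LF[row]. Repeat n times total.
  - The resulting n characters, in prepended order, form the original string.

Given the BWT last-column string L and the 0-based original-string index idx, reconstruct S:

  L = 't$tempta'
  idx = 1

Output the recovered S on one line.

Answer: attempt$

Derivation:
LF mapping: 5 0 6 2 3 4 7 1
Walk LF starting at row 1, prepending L[row]:
  step 1: row=1, L[1]='$', prepend. Next row=LF[1]=0
  step 2: row=0, L[0]='t', prepend. Next row=LF[0]=5
  step 3: row=5, L[5]='p', prepend. Next row=LF[5]=4
  step 4: row=4, L[4]='m', prepend. Next row=LF[4]=3
  step 5: row=3, L[3]='e', prepend. Next row=LF[3]=2
  step 6: row=2, L[2]='t', prepend. Next row=LF[2]=6
  step 7: row=6, L[6]='t', prepend. Next row=LF[6]=7
  step 8: row=7, L[7]='a', prepend. Next row=LF[7]=1
Reversed output: attempt$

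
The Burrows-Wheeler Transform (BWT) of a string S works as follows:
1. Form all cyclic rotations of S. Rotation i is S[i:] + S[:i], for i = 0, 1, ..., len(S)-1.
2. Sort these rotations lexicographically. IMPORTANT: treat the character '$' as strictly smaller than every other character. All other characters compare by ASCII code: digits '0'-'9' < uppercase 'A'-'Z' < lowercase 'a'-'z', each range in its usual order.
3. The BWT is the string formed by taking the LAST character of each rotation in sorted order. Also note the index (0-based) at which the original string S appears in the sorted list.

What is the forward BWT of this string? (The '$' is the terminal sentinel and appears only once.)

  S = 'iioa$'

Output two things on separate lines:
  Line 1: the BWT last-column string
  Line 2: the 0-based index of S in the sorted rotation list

Answer: ao$ii
2

Derivation:
All 5 rotations (rotation i = S[i:]+S[:i]):
  rot[0] = iioa$
  rot[1] = ioa$i
  rot[2] = oa$ii
  rot[3] = a$iio
  rot[4] = $iioa
Sorted (with $ < everything):
  sorted[0] = $iioa  (last char: 'a')
  sorted[1] = a$iio  (last char: 'o')
  sorted[2] = iioa$  (last char: '$')
  sorted[3] = ioa$i  (last char: 'i')
  sorted[4] = oa$ii  (last char: 'i')
Last column: ao$ii
Original string S is at sorted index 2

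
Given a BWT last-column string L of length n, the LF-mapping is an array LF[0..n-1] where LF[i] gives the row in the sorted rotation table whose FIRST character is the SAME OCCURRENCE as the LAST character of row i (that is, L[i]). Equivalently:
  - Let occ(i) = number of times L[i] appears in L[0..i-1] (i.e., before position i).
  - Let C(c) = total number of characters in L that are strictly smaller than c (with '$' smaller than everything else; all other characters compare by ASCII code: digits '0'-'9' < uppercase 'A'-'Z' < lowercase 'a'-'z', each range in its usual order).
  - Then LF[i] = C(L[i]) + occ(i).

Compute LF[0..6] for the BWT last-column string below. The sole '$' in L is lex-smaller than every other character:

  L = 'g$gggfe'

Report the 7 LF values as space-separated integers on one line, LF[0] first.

Char counts: '$':1, 'e':1, 'f':1, 'g':4
C (first-col start): C('$')=0, C('e')=1, C('f')=2, C('g')=3
L[0]='g': occ=0, LF[0]=C('g')+0=3+0=3
L[1]='$': occ=0, LF[1]=C('$')+0=0+0=0
L[2]='g': occ=1, LF[2]=C('g')+1=3+1=4
L[3]='g': occ=2, LF[3]=C('g')+2=3+2=5
L[4]='g': occ=3, LF[4]=C('g')+3=3+3=6
L[5]='f': occ=0, LF[5]=C('f')+0=2+0=2
L[6]='e': occ=0, LF[6]=C('e')+0=1+0=1

Answer: 3 0 4 5 6 2 1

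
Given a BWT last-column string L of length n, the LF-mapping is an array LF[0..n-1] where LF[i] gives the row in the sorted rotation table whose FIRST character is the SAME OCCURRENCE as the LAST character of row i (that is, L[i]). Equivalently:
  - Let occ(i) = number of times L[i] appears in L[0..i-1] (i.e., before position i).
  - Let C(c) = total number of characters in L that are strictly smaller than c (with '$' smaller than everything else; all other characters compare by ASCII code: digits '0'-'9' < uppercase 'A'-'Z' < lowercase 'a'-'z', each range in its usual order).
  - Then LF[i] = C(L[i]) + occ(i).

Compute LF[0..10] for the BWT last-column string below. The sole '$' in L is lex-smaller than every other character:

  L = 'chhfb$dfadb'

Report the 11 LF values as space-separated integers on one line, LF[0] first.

Char counts: '$':1, 'a':1, 'b':2, 'c':1, 'd':2, 'f':2, 'h':2
C (first-col start): C('$')=0, C('a')=1, C('b')=2, C('c')=4, C('d')=5, C('f')=7, C('h')=9
L[0]='c': occ=0, LF[0]=C('c')+0=4+0=4
L[1]='h': occ=0, LF[1]=C('h')+0=9+0=9
L[2]='h': occ=1, LF[2]=C('h')+1=9+1=10
L[3]='f': occ=0, LF[3]=C('f')+0=7+0=7
L[4]='b': occ=0, LF[4]=C('b')+0=2+0=2
L[5]='$': occ=0, LF[5]=C('$')+0=0+0=0
L[6]='d': occ=0, LF[6]=C('d')+0=5+0=5
L[7]='f': occ=1, LF[7]=C('f')+1=7+1=8
L[8]='a': occ=0, LF[8]=C('a')+0=1+0=1
L[9]='d': occ=1, LF[9]=C('d')+1=5+1=6
L[10]='b': occ=1, LF[10]=C('b')+1=2+1=3

Answer: 4 9 10 7 2 0 5 8 1 6 3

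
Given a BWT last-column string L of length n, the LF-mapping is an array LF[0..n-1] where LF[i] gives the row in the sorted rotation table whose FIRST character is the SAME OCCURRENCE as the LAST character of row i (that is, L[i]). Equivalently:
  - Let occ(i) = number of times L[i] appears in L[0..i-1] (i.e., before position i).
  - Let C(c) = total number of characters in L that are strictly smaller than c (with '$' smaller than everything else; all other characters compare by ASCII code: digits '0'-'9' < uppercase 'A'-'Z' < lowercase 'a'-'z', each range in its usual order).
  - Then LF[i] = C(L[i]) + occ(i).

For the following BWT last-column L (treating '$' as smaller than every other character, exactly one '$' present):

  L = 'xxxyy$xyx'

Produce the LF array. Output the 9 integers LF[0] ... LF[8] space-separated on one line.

Answer: 1 2 3 6 7 0 4 8 5

Derivation:
Char counts: '$':1, 'x':5, 'y':3
C (first-col start): C('$')=0, C('x')=1, C('y')=6
L[0]='x': occ=0, LF[0]=C('x')+0=1+0=1
L[1]='x': occ=1, LF[1]=C('x')+1=1+1=2
L[2]='x': occ=2, LF[2]=C('x')+2=1+2=3
L[3]='y': occ=0, LF[3]=C('y')+0=6+0=6
L[4]='y': occ=1, LF[4]=C('y')+1=6+1=7
L[5]='$': occ=0, LF[5]=C('$')+0=0+0=0
L[6]='x': occ=3, LF[6]=C('x')+3=1+3=4
L[7]='y': occ=2, LF[7]=C('y')+2=6+2=8
L[8]='x': occ=4, LF[8]=C('x')+4=1+4=5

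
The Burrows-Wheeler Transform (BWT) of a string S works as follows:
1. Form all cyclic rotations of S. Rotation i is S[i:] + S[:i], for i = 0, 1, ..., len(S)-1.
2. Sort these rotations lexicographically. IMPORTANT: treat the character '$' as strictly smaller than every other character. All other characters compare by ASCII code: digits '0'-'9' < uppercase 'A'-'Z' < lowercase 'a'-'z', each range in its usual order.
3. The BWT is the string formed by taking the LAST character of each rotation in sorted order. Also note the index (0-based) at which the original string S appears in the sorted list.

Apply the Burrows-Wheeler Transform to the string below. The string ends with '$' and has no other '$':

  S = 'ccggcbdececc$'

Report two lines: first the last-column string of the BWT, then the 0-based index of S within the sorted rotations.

Answer: cccge$ecbcdgc
5

Derivation:
All 13 rotations (rotation i = S[i:]+S[:i]):
  rot[0] = ccggcbdececc$
  rot[1] = cggcbdececc$c
  rot[2] = ggcbdececc$cc
  rot[3] = gcbdececc$ccg
  rot[4] = cbdececc$ccgg
  rot[5] = bdececc$ccggc
  rot[6] = dececc$ccggcb
  rot[7] = ececc$ccggcbd
  rot[8] = cecc$ccggcbde
  rot[9] = ecc$ccggcbdec
  rot[10] = cc$ccggcbdece
  rot[11] = c$ccggcbdecec
  rot[12] = $ccggcbdececc
Sorted (with $ < everything):
  sorted[0] = $ccggcbdececc  (last char: 'c')
  sorted[1] = bdececc$ccggc  (last char: 'c')
  sorted[2] = c$ccggcbdecec  (last char: 'c')
  sorted[3] = cbdececc$ccgg  (last char: 'g')
  sorted[4] = cc$ccggcbdece  (last char: 'e')
  sorted[5] = ccggcbdececc$  (last char: '$')
  sorted[6] = cecc$ccggcbde  (last char: 'e')
  sorted[7] = cggcbdececc$c  (last char: 'c')
  sorted[8] = dececc$ccggcb  (last char: 'b')
  sorted[9] = ecc$ccggcbdec  (last char: 'c')
  sorted[10] = ececc$ccggcbd  (last char: 'd')
  sorted[11] = gcbdececc$ccg  (last char: 'g')
  sorted[12] = ggcbdececc$cc  (last char: 'c')
Last column: cccge$ecbcdgc
Original string S is at sorted index 5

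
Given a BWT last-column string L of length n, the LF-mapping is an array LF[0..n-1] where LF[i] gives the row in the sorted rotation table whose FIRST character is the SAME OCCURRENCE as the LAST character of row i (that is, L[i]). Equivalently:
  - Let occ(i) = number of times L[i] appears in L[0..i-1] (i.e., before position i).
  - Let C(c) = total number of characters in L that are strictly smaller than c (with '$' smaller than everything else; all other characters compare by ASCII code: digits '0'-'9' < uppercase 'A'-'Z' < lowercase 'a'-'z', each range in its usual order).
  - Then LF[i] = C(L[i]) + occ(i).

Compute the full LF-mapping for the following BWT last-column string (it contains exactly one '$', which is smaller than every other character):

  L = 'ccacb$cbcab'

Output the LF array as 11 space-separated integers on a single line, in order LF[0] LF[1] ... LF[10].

Answer: 6 7 1 8 3 0 9 4 10 2 5

Derivation:
Char counts: '$':1, 'a':2, 'b':3, 'c':5
C (first-col start): C('$')=0, C('a')=1, C('b')=3, C('c')=6
L[0]='c': occ=0, LF[0]=C('c')+0=6+0=6
L[1]='c': occ=1, LF[1]=C('c')+1=6+1=7
L[2]='a': occ=0, LF[2]=C('a')+0=1+0=1
L[3]='c': occ=2, LF[3]=C('c')+2=6+2=8
L[4]='b': occ=0, LF[4]=C('b')+0=3+0=3
L[5]='$': occ=0, LF[5]=C('$')+0=0+0=0
L[6]='c': occ=3, LF[6]=C('c')+3=6+3=9
L[7]='b': occ=1, LF[7]=C('b')+1=3+1=4
L[8]='c': occ=4, LF[8]=C('c')+4=6+4=10
L[9]='a': occ=1, LF[9]=C('a')+1=1+1=2
L[10]='b': occ=2, LF[10]=C('b')+2=3+2=5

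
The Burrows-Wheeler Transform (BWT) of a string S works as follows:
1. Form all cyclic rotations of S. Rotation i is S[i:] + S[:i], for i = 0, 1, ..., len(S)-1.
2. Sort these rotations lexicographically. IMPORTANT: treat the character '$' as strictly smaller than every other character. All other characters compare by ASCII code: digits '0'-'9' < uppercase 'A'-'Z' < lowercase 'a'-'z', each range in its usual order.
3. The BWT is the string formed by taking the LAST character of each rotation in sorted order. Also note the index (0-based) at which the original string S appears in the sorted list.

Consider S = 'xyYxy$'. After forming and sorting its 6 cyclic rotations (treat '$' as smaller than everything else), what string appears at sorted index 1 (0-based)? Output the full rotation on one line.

Answer: Yxy$xy

Derivation:
All 6 rotations (rotation i = S[i:]+S[:i]):
  rot[0] = xyYxy$
  rot[1] = yYxy$x
  rot[2] = Yxy$xy
  rot[3] = xy$xyY
  rot[4] = y$xyYx
  rot[5] = $xyYxy
Sorted (with $ < everything):
  sorted[0] = $xyYxy
  sorted[1] = Yxy$xy
  sorted[2] = xy$xyY
  sorted[3] = xyYxy$
  sorted[4] = y$xyYx
  sorted[5] = yYxy$x
sorted[1] = Yxy$xy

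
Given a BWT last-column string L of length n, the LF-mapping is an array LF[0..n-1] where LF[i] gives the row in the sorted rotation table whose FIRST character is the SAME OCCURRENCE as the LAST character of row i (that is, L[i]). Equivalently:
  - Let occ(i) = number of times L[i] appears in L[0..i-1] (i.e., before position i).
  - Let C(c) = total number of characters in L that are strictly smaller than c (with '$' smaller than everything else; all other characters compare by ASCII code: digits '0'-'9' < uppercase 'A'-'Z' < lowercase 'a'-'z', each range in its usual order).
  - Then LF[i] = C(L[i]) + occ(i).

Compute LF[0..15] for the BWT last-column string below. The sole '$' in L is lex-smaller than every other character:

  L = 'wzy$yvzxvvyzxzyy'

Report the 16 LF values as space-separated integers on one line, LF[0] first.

Answer: 4 12 7 0 8 1 13 5 2 3 9 14 6 15 10 11

Derivation:
Char counts: '$':1, 'v':3, 'w':1, 'x':2, 'y':5, 'z':4
C (first-col start): C('$')=0, C('v')=1, C('w')=4, C('x')=5, C('y')=7, C('z')=12
L[0]='w': occ=0, LF[0]=C('w')+0=4+0=4
L[1]='z': occ=0, LF[1]=C('z')+0=12+0=12
L[2]='y': occ=0, LF[2]=C('y')+0=7+0=7
L[3]='$': occ=0, LF[3]=C('$')+0=0+0=0
L[4]='y': occ=1, LF[4]=C('y')+1=7+1=8
L[5]='v': occ=0, LF[5]=C('v')+0=1+0=1
L[6]='z': occ=1, LF[6]=C('z')+1=12+1=13
L[7]='x': occ=0, LF[7]=C('x')+0=5+0=5
L[8]='v': occ=1, LF[8]=C('v')+1=1+1=2
L[9]='v': occ=2, LF[9]=C('v')+2=1+2=3
L[10]='y': occ=2, LF[10]=C('y')+2=7+2=9
L[11]='z': occ=2, LF[11]=C('z')+2=12+2=14
L[12]='x': occ=1, LF[12]=C('x')+1=5+1=6
L[13]='z': occ=3, LF[13]=C('z')+3=12+3=15
L[14]='y': occ=3, LF[14]=C('y')+3=7+3=10
L[15]='y': occ=4, LF[15]=C('y')+4=7+4=11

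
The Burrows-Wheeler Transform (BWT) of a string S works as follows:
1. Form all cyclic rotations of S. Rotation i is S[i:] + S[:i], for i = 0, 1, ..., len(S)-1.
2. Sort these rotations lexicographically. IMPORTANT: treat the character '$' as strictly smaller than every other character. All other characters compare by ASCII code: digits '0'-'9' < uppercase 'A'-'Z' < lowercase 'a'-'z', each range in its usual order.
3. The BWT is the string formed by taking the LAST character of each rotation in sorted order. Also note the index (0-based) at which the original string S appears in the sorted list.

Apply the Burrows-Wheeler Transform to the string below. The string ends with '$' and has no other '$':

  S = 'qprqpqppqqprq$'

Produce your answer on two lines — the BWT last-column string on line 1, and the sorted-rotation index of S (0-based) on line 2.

All 14 rotations (rotation i = S[i:]+S[:i]):
  rot[0] = qprqpqppqqprq$
  rot[1] = prqpqppqqprq$q
  rot[2] = rqpqppqqprq$qp
  rot[3] = qpqppqqprq$qpr
  rot[4] = pqppqqprq$qprq
  rot[5] = qppqqprq$qprqp
  rot[6] = ppqqprq$qprqpq
  rot[7] = pqqprq$qprqpqp
  rot[8] = qqprq$qprqpqpp
  rot[9] = qprq$qprqpqppq
  rot[10] = prq$qprqpqppqq
  rot[11] = rq$qprqpqppqqp
  rot[12] = q$qprqpqppqqpr
  rot[13] = $qprqpqppqqprq
Sorted (with $ < everything):
  sorted[0] = $qprqpqppqqprq  (last char: 'q')
  sorted[1] = ppqqprq$qprqpq  (last char: 'q')
  sorted[2] = pqppqqprq$qprq  (last char: 'q')
  sorted[3] = pqqprq$qprqpqp  (last char: 'p')
  sorted[4] = prq$qprqpqppqq  (last char: 'q')
  sorted[5] = prqpqppqqprq$q  (last char: 'q')
  sorted[6] = q$qprqpqppqqpr  (last char: 'r')
  sorted[7] = qppqqprq$qprqp  (last char: 'p')
  sorted[8] = qpqppqqprq$qpr  (last char: 'r')
  sorted[9] = qprq$qprqpqppq  (last char: 'q')
  sorted[10] = qprqpqppqqprq$  (last char: '$')
  sorted[11] = qqprq$qprqpqpp  (last char: 'p')
  sorted[12] = rq$qprqpqppqqp  (last char: 'p')
  sorted[13] = rqpqppqqprq$qp  (last char: 'p')
Last column: qqqpqqrprq$ppp
Original string S is at sorted index 10

Answer: qqqpqqrprq$ppp
10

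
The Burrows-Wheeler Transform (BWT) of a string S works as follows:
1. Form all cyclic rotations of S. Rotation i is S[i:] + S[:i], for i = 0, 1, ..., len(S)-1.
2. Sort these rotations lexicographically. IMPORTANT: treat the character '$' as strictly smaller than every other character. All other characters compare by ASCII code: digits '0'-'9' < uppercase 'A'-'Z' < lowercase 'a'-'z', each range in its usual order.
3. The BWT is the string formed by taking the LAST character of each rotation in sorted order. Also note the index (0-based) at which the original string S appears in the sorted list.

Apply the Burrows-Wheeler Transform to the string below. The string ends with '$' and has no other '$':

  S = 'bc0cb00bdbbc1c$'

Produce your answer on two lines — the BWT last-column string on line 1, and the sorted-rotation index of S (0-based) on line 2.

Answer: cb0cccd$b01bb0b
7

Derivation:
All 15 rotations (rotation i = S[i:]+S[:i]):
  rot[0] = bc0cb00bdbbc1c$
  rot[1] = c0cb00bdbbc1c$b
  rot[2] = 0cb00bdbbc1c$bc
  rot[3] = cb00bdbbc1c$bc0
  rot[4] = b00bdbbc1c$bc0c
  rot[5] = 00bdbbc1c$bc0cb
  rot[6] = 0bdbbc1c$bc0cb0
  rot[7] = bdbbc1c$bc0cb00
  rot[8] = dbbc1c$bc0cb00b
  rot[9] = bbc1c$bc0cb00bd
  rot[10] = bc1c$bc0cb00bdb
  rot[11] = c1c$bc0cb00bdbb
  rot[12] = 1c$bc0cb00bdbbc
  rot[13] = c$bc0cb00bdbbc1
  rot[14] = $bc0cb00bdbbc1c
Sorted (with $ < everything):
  sorted[0] = $bc0cb00bdbbc1c  (last char: 'c')
  sorted[1] = 00bdbbc1c$bc0cb  (last char: 'b')
  sorted[2] = 0bdbbc1c$bc0cb0  (last char: '0')
  sorted[3] = 0cb00bdbbc1c$bc  (last char: 'c')
  sorted[4] = 1c$bc0cb00bdbbc  (last char: 'c')
  sorted[5] = b00bdbbc1c$bc0c  (last char: 'c')
  sorted[6] = bbc1c$bc0cb00bd  (last char: 'd')
  sorted[7] = bc0cb00bdbbc1c$  (last char: '$')
  sorted[8] = bc1c$bc0cb00bdb  (last char: 'b')
  sorted[9] = bdbbc1c$bc0cb00  (last char: '0')
  sorted[10] = c$bc0cb00bdbbc1  (last char: '1')
  sorted[11] = c0cb00bdbbc1c$b  (last char: 'b')
  sorted[12] = c1c$bc0cb00bdbb  (last char: 'b')
  sorted[13] = cb00bdbbc1c$bc0  (last char: '0')
  sorted[14] = dbbc1c$bc0cb00b  (last char: 'b')
Last column: cb0cccd$b01bb0b
Original string S is at sorted index 7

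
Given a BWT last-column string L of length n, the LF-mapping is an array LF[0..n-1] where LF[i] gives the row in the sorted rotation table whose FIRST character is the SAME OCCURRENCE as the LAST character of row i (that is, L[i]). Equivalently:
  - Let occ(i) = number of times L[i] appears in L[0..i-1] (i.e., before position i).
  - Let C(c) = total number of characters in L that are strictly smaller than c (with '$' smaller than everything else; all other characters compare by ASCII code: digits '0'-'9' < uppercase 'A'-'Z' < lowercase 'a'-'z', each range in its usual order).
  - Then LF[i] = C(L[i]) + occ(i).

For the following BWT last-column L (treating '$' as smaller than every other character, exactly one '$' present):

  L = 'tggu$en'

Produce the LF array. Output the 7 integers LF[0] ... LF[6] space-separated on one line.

Answer: 5 2 3 6 0 1 4

Derivation:
Char counts: '$':1, 'e':1, 'g':2, 'n':1, 't':1, 'u':1
C (first-col start): C('$')=0, C('e')=1, C('g')=2, C('n')=4, C('t')=5, C('u')=6
L[0]='t': occ=0, LF[0]=C('t')+0=5+0=5
L[1]='g': occ=0, LF[1]=C('g')+0=2+0=2
L[2]='g': occ=1, LF[2]=C('g')+1=2+1=3
L[3]='u': occ=0, LF[3]=C('u')+0=6+0=6
L[4]='$': occ=0, LF[4]=C('$')+0=0+0=0
L[5]='e': occ=0, LF[5]=C('e')+0=1+0=1
L[6]='n': occ=0, LF[6]=C('n')+0=4+0=4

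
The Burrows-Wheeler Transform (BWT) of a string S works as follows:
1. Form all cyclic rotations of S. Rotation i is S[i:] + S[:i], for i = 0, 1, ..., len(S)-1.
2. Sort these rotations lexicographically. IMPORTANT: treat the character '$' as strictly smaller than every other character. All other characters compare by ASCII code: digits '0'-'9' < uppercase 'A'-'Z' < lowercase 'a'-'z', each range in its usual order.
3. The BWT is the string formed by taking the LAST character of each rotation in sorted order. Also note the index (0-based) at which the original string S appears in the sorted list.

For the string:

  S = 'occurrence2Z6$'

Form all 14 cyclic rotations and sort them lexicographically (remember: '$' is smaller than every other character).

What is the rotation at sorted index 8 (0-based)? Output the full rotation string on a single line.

Answer: ence2Z6$occurr

Derivation:
All 14 rotations (rotation i = S[i:]+S[:i]):
  rot[0] = occurrence2Z6$
  rot[1] = ccurrence2Z6$o
  rot[2] = currence2Z6$oc
  rot[3] = urrence2Z6$occ
  rot[4] = rrence2Z6$occu
  rot[5] = rence2Z6$occur
  rot[6] = ence2Z6$occurr
  rot[7] = nce2Z6$occurre
  rot[8] = ce2Z6$occurren
  rot[9] = e2Z6$occurrenc
  rot[10] = 2Z6$occurrence
  rot[11] = Z6$occurrence2
  rot[12] = 6$occurrence2Z
  rot[13] = $occurrence2Z6
Sorted (with $ < everything):
  sorted[0] = $occurrence2Z6
  sorted[1] = 2Z6$occurrence
  sorted[2] = 6$occurrence2Z
  sorted[3] = Z6$occurrence2
  sorted[4] = ccurrence2Z6$o
  sorted[5] = ce2Z6$occurren
  sorted[6] = currence2Z6$oc
  sorted[7] = e2Z6$occurrenc
  sorted[8] = ence2Z6$occurr
  sorted[9] = nce2Z6$occurre
  sorted[10] = occurrence2Z6$
  sorted[11] = rence2Z6$occur
  sorted[12] = rrence2Z6$occu
  sorted[13] = urrence2Z6$occ
sorted[8] = ence2Z6$occurr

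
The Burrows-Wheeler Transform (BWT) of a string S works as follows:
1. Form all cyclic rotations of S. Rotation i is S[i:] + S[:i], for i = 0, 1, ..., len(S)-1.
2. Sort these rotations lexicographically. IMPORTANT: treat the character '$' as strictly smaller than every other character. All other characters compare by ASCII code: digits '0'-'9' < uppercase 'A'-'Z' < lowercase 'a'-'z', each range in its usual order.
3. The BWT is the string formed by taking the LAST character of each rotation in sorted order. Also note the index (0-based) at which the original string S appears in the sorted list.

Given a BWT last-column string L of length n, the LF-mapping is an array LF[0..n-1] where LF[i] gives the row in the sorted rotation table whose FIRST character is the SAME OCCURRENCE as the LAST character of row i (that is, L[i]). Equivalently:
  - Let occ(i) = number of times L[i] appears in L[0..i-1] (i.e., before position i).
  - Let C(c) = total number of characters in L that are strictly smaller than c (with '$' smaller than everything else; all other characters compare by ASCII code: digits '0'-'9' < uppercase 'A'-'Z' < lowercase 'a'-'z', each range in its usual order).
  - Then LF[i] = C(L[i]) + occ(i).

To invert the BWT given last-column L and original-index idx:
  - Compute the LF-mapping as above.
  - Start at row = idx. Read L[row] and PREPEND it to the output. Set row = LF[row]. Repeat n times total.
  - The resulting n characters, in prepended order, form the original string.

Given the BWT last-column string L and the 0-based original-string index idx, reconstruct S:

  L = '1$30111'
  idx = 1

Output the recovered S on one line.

LF mapping: 2 0 6 1 3 4 5
Walk LF starting at row 1, prepending L[row]:
  step 1: row=1, L[1]='$', prepend. Next row=LF[1]=0
  step 2: row=0, L[0]='1', prepend. Next row=LF[0]=2
  step 3: row=2, L[2]='3', prepend. Next row=LF[2]=6
  step 4: row=6, L[6]='1', prepend. Next row=LF[6]=5
  step 5: row=5, L[5]='1', prepend. Next row=LF[5]=4
  step 6: row=4, L[4]='1', prepend. Next row=LF[4]=3
  step 7: row=3, L[3]='0', prepend. Next row=LF[3]=1
Reversed output: 011131$

Answer: 011131$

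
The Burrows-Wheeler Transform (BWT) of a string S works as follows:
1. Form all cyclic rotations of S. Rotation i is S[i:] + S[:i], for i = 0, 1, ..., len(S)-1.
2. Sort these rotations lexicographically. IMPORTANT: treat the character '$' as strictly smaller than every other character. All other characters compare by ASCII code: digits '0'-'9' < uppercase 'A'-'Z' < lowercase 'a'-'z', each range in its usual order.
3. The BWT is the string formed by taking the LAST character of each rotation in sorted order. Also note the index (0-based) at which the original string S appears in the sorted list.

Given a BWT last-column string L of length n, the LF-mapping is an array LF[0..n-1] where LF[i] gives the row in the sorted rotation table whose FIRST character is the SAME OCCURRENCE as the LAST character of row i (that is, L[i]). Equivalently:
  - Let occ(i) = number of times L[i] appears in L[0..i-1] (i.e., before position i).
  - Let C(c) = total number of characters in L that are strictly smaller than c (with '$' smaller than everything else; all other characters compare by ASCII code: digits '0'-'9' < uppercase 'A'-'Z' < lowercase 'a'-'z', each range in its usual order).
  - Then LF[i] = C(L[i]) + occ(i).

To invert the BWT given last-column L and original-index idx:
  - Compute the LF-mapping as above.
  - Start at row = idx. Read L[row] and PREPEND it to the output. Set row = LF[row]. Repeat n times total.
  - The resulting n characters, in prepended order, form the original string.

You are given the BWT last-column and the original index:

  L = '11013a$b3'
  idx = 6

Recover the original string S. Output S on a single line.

LF mapping: 2 3 1 4 5 7 0 8 6
Walk LF starting at row 6, prepending L[row]:
  step 1: row=6, L[6]='$', prepend. Next row=LF[6]=0
  step 2: row=0, L[0]='1', prepend. Next row=LF[0]=2
  step 3: row=2, L[2]='0', prepend. Next row=LF[2]=1
  step 4: row=1, L[1]='1', prepend. Next row=LF[1]=3
  step 5: row=3, L[3]='1', prepend. Next row=LF[3]=4
  step 6: row=4, L[4]='3', prepend. Next row=LF[4]=5
  step 7: row=5, L[5]='a', prepend. Next row=LF[5]=7
  step 8: row=7, L[7]='b', prepend. Next row=LF[7]=8
  step 9: row=8, L[8]='3', prepend. Next row=LF[8]=6
Reversed output: 3ba31101$

Answer: 3ba31101$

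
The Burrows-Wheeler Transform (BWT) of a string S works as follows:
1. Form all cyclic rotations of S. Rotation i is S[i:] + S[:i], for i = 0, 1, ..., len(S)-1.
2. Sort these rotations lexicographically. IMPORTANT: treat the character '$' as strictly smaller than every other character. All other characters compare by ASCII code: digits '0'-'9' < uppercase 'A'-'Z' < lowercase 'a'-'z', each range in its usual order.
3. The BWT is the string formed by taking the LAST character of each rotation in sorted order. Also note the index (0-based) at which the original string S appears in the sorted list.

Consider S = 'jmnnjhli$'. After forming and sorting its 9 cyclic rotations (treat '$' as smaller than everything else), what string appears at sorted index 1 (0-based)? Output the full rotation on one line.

All 9 rotations (rotation i = S[i:]+S[:i]):
  rot[0] = jmnnjhli$
  rot[1] = mnnjhli$j
  rot[2] = nnjhli$jm
  rot[3] = njhli$jmn
  rot[4] = jhli$jmnn
  rot[5] = hli$jmnnj
  rot[6] = li$jmnnjh
  rot[7] = i$jmnnjhl
  rot[8] = $jmnnjhli
Sorted (with $ < everything):
  sorted[0] = $jmnnjhli
  sorted[1] = hli$jmnnj
  sorted[2] = i$jmnnjhl
  sorted[3] = jhli$jmnn
  sorted[4] = jmnnjhli$
  sorted[5] = li$jmnnjh
  sorted[6] = mnnjhli$j
  sorted[7] = njhli$jmn
  sorted[8] = nnjhli$jm
sorted[1] = hli$jmnnj

Answer: hli$jmnnj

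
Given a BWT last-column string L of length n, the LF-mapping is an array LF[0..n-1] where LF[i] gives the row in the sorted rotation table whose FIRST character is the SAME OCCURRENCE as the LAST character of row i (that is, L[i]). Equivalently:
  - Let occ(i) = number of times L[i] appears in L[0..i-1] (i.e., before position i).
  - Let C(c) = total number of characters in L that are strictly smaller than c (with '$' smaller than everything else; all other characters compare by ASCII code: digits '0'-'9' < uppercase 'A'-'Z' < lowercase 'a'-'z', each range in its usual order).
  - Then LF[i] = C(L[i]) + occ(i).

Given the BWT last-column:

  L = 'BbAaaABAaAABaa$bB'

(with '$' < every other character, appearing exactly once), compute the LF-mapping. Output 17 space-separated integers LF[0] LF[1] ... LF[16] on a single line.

Answer: 6 15 1 10 11 2 7 3 12 4 5 8 13 14 0 16 9

Derivation:
Char counts: '$':1, 'A':5, 'B':4, 'a':5, 'b':2
C (first-col start): C('$')=0, C('A')=1, C('B')=6, C('a')=10, C('b')=15
L[0]='B': occ=0, LF[0]=C('B')+0=6+0=6
L[1]='b': occ=0, LF[1]=C('b')+0=15+0=15
L[2]='A': occ=0, LF[2]=C('A')+0=1+0=1
L[3]='a': occ=0, LF[3]=C('a')+0=10+0=10
L[4]='a': occ=1, LF[4]=C('a')+1=10+1=11
L[5]='A': occ=1, LF[5]=C('A')+1=1+1=2
L[6]='B': occ=1, LF[6]=C('B')+1=6+1=7
L[7]='A': occ=2, LF[7]=C('A')+2=1+2=3
L[8]='a': occ=2, LF[8]=C('a')+2=10+2=12
L[9]='A': occ=3, LF[9]=C('A')+3=1+3=4
L[10]='A': occ=4, LF[10]=C('A')+4=1+4=5
L[11]='B': occ=2, LF[11]=C('B')+2=6+2=8
L[12]='a': occ=3, LF[12]=C('a')+3=10+3=13
L[13]='a': occ=4, LF[13]=C('a')+4=10+4=14
L[14]='$': occ=0, LF[14]=C('$')+0=0+0=0
L[15]='b': occ=1, LF[15]=C('b')+1=15+1=16
L[16]='B': occ=3, LF[16]=C('B')+3=6+3=9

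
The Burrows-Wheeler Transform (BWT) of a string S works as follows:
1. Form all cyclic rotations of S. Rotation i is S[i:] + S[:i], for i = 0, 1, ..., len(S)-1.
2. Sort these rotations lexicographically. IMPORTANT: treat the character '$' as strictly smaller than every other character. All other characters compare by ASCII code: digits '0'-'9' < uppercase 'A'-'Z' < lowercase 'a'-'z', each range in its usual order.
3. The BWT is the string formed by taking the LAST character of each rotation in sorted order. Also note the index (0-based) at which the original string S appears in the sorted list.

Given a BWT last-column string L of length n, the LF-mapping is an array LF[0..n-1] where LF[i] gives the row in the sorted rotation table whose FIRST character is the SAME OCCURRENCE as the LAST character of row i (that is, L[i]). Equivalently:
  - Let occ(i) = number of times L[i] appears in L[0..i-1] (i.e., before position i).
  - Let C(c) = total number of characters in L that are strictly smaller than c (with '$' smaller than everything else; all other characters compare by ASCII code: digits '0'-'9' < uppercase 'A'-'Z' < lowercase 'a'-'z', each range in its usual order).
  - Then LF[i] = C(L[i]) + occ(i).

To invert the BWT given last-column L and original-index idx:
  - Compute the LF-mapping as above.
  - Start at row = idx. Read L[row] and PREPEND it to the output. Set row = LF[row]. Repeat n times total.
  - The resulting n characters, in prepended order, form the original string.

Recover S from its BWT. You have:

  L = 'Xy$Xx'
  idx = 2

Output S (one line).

LF mapping: 1 4 0 2 3
Walk LF starting at row 2, prepending L[row]:
  step 1: row=2, L[2]='$', prepend. Next row=LF[2]=0
  step 2: row=0, L[0]='X', prepend. Next row=LF[0]=1
  step 3: row=1, L[1]='y', prepend. Next row=LF[1]=4
  step 4: row=4, L[4]='x', prepend. Next row=LF[4]=3
  step 5: row=3, L[3]='X', prepend. Next row=LF[3]=2
Reversed output: XxyX$

Answer: XxyX$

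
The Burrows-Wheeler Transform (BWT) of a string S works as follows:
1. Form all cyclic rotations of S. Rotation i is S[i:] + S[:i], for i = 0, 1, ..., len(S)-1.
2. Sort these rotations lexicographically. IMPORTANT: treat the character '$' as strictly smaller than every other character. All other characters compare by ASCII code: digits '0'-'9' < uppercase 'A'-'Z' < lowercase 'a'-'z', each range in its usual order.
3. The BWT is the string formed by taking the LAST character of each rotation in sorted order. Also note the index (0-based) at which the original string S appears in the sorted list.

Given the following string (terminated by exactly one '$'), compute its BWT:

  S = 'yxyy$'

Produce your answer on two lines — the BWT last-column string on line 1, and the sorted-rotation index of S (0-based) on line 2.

All 5 rotations (rotation i = S[i:]+S[:i]):
  rot[0] = yxyy$
  rot[1] = xyy$y
  rot[2] = yy$yx
  rot[3] = y$yxy
  rot[4] = $yxyy
Sorted (with $ < everything):
  sorted[0] = $yxyy  (last char: 'y')
  sorted[1] = xyy$y  (last char: 'y')
  sorted[2] = y$yxy  (last char: 'y')
  sorted[3] = yxyy$  (last char: '$')
  sorted[4] = yy$yx  (last char: 'x')
Last column: yyy$x
Original string S is at sorted index 3

Answer: yyy$x
3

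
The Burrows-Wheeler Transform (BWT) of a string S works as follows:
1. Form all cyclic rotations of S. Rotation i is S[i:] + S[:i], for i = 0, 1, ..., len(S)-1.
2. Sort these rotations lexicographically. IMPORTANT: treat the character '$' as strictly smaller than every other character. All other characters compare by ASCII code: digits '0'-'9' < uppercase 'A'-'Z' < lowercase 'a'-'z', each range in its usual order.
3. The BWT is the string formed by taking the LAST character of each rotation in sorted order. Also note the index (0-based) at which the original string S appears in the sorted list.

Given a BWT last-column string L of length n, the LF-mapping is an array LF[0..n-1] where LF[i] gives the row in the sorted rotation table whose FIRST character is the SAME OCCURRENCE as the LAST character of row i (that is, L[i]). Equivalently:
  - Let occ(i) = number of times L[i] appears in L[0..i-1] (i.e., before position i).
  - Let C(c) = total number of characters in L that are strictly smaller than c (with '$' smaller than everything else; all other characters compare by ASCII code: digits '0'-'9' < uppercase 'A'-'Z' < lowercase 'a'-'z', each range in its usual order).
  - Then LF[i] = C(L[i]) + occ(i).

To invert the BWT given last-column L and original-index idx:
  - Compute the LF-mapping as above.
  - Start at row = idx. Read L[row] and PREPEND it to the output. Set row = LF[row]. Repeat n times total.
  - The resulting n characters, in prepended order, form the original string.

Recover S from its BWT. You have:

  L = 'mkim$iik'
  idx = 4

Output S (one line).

Answer: kiikmim$

Derivation:
LF mapping: 6 4 1 7 0 2 3 5
Walk LF starting at row 4, prepending L[row]:
  step 1: row=4, L[4]='$', prepend. Next row=LF[4]=0
  step 2: row=0, L[0]='m', prepend. Next row=LF[0]=6
  step 3: row=6, L[6]='i', prepend. Next row=LF[6]=3
  step 4: row=3, L[3]='m', prepend. Next row=LF[3]=7
  step 5: row=7, L[7]='k', prepend. Next row=LF[7]=5
  step 6: row=5, L[5]='i', prepend. Next row=LF[5]=2
  step 7: row=2, L[2]='i', prepend. Next row=LF[2]=1
  step 8: row=1, L[1]='k', prepend. Next row=LF[1]=4
Reversed output: kiikmim$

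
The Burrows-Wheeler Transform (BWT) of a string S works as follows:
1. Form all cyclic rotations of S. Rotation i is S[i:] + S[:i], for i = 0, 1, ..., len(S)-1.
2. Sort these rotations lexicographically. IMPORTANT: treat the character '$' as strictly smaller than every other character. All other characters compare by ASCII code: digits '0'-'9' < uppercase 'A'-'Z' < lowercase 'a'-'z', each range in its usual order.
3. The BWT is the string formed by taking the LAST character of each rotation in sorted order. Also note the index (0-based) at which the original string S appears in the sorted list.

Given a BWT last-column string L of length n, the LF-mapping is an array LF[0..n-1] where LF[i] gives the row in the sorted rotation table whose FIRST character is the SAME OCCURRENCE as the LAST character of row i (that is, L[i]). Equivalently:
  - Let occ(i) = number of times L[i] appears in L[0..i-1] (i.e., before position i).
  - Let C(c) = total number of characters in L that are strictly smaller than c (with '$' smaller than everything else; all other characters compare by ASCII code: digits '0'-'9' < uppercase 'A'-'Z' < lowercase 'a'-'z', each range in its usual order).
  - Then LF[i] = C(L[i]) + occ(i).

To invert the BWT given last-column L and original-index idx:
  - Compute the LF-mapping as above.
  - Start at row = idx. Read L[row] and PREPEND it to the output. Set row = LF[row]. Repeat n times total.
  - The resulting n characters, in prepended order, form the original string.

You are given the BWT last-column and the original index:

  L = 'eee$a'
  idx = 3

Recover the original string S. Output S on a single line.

LF mapping: 2 3 4 0 1
Walk LF starting at row 3, prepending L[row]:
  step 1: row=3, L[3]='$', prepend. Next row=LF[3]=0
  step 2: row=0, L[0]='e', prepend. Next row=LF[0]=2
  step 3: row=2, L[2]='e', prepend. Next row=LF[2]=4
  step 4: row=4, L[4]='a', prepend. Next row=LF[4]=1
  step 5: row=1, L[1]='e', prepend. Next row=LF[1]=3
Reversed output: eaee$

Answer: eaee$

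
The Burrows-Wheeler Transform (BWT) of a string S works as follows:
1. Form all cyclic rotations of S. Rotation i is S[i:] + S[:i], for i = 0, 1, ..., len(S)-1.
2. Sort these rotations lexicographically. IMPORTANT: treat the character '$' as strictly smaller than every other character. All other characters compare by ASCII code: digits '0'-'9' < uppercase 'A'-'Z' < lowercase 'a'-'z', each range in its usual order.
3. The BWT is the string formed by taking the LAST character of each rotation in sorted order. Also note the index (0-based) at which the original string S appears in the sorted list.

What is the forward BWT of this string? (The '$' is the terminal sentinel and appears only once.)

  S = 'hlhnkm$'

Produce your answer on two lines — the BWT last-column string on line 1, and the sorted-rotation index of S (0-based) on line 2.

All 7 rotations (rotation i = S[i:]+S[:i]):
  rot[0] = hlhnkm$
  rot[1] = lhnkm$h
  rot[2] = hnkm$hl
  rot[3] = nkm$hlh
  rot[4] = km$hlhn
  rot[5] = m$hlhnk
  rot[6] = $hlhnkm
Sorted (with $ < everything):
  sorted[0] = $hlhnkm  (last char: 'm')
  sorted[1] = hlhnkm$  (last char: '$')
  sorted[2] = hnkm$hl  (last char: 'l')
  sorted[3] = km$hlhn  (last char: 'n')
  sorted[4] = lhnkm$h  (last char: 'h')
  sorted[5] = m$hlhnk  (last char: 'k')
  sorted[6] = nkm$hlh  (last char: 'h')
Last column: m$lnhkh
Original string S is at sorted index 1

Answer: m$lnhkh
1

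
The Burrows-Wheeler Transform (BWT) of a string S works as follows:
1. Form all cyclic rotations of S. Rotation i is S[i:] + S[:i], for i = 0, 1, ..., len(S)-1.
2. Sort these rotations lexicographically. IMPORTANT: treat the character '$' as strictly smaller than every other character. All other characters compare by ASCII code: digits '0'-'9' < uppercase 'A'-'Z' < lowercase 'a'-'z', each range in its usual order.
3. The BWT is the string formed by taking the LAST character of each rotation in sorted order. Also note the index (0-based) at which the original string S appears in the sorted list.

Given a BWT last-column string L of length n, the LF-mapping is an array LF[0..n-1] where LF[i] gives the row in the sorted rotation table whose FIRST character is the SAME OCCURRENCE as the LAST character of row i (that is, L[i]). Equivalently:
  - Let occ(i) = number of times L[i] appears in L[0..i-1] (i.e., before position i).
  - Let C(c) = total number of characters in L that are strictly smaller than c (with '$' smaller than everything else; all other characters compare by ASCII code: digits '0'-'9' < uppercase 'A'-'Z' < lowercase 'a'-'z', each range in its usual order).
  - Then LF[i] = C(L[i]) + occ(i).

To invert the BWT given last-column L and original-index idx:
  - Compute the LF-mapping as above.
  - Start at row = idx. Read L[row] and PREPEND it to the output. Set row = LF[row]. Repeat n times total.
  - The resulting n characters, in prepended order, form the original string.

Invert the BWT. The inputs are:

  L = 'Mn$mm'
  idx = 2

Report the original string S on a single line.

Answer: mmnM$

Derivation:
LF mapping: 1 4 0 2 3
Walk LF starting at row 2, prepending L[row]:
  step 1: row=2, L[2]='$', prepend. Next row=LF[2]=0
  step 2: row=0, L[0]='M', prepend. Next row=LF[0]=1
  step 3: row=1, L[1]='n', prepend. Next row=LF[1]=4
  step 4: row=4, L[4]='m', prepend. Next row=LF[4]=3
  step 5: row=3, L[3]='m', prepend. Next row=LF[3]=2
Reversed output: mmnM$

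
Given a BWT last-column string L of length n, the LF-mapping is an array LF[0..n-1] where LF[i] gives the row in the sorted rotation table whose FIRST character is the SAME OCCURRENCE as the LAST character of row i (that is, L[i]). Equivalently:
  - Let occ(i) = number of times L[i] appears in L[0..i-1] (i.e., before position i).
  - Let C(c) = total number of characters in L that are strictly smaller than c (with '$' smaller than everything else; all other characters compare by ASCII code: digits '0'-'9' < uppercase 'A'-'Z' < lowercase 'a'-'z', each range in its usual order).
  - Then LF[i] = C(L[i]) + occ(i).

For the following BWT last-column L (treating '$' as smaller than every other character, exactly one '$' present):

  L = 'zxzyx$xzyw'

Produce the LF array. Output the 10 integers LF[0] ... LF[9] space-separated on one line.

Char counts: '$':1, 'w':1, 'x':3, 'y':2, 'z':3
C (first-col start): C('$')=0, C('w')=1, C('x')=2, C('y')=5, C('z')=7
L[0]='z': occ=0, LF[0]=C('z')+0=7+0=7
L[1]='x': occ=0, LF[1]=C('x')+0=2+0=2
L[2]='z': occ=1, LF[2]=C('z')+1=7+1=8
L[3]='y': occ=0, LF[3]=C('y')+0=5+0=5
L[4]='x': occ=1, LF[4]=C('x')+1=2+1=3
L[5]='$': occ=0, LF[5]=C('$')+0=0+0=0
L[6]='x': occ=2, LF[6]=C('x')+2=2+2=4
L[7]='z': occ=2, LF[7]=C('z')+2=7+2=9
L[8]='y': occ=1, LF[8]=C('y')+1=5+1=6
L[9]='w': occ=0, LF[9]=C('w')+0=1+0=1

Answer: 7 2 8 5 3 0 4 9 6 1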